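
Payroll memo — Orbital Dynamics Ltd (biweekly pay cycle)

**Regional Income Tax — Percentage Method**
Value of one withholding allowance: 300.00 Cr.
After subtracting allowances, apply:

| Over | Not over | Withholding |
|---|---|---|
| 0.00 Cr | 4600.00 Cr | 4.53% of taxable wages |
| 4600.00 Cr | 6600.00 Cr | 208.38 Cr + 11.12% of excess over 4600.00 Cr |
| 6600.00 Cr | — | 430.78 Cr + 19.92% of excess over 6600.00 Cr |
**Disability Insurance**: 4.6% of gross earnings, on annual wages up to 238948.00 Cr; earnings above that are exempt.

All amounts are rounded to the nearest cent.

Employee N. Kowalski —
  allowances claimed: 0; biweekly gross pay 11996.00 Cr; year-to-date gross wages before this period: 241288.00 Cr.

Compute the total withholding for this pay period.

1505.66 Cr

Regional Income Tax: taxable = 11996.00 Cr
  430.78 Cr + 19.92% × (11996.00 Cr − 6600.00 Cr) = 430.78 Cr + 19.92% × 5396.00 Cr = 1505.66 Cr
Disability Insurance: YTD 241288.00 Cr ≥ cap 238948.00 Cr → 0.00 Cr
Total: 1505.66 Cr + 0.00 Cr = 1505.66 Cr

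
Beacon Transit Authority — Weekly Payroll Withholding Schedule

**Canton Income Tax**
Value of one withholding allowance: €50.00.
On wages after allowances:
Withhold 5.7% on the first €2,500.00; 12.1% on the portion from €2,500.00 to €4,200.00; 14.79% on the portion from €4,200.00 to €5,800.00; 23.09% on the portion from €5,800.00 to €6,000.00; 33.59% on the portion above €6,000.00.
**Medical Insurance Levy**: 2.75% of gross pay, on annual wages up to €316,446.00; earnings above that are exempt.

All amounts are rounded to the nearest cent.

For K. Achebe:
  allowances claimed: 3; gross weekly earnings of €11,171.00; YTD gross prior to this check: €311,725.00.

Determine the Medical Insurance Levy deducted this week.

Medical Insurance Levy: cap €316,446.00 − YTD €311,725.00 = €4,721.00 subject; 2.75% × €4,721.00 = €129.83

€129.83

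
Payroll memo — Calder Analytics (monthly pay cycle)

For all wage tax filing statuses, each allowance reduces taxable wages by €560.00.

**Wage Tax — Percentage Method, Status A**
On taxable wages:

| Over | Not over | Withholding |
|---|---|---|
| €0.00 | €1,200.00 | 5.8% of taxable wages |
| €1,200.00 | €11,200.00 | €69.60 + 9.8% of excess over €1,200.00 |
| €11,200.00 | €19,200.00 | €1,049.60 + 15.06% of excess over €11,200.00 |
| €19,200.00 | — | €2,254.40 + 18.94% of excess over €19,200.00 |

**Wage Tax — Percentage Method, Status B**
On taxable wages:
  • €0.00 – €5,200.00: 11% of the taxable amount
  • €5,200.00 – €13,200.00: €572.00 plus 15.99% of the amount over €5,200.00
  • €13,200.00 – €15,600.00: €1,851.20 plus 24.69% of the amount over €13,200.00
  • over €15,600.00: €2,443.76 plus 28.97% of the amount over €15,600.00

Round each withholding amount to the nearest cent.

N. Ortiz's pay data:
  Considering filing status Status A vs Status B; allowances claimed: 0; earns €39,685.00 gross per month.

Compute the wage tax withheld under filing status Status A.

Wage Tax (Status A): taxable = €39,685.00
  €2,254.40 + 18.94% × (€39,685.00 − €19,200.00) = €2,254.40 + 18.94% × €20,485.00 = €6,134.26

€6,134.26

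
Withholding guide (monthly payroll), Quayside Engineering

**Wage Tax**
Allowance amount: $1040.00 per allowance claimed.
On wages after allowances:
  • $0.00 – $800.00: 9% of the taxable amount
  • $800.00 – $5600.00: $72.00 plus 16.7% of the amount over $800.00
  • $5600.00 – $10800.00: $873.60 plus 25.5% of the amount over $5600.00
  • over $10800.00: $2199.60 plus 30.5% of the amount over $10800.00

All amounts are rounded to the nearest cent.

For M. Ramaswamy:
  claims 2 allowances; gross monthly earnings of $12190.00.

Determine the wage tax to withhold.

Wage Tax: taxable = $12190.00 − 2×$1040.00 = $10110.00
  $873.60 + 25.5% × ($10110.00 − $5600.00) = $873.60 + 25.5% × $4510.00 = $2023.65

$2023.65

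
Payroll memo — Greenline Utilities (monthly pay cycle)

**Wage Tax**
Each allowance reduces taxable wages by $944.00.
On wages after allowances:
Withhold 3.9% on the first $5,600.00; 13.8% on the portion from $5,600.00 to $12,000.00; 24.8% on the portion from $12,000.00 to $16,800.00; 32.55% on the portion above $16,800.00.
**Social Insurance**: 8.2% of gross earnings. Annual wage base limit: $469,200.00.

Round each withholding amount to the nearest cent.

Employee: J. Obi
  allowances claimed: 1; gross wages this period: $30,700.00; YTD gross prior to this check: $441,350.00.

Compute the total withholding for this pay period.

Wage Tax: taxable = $30,700.00 − 1×$944.00 = $29,756.00
  $2,292.00 + 32.55% × ($29,756.00 − $16,800.00) = $2,292.00 + 32.55% × $12,956.00 = $6,509.18
Social Insurance: cap $469,200.00 − YTD $441,350.00 = $27,850.00 subject; 8.2% × $27,850.00 = $2,283.70
Total: $6,509.18 + $2,283.70 = $8,792.88

$8,792.88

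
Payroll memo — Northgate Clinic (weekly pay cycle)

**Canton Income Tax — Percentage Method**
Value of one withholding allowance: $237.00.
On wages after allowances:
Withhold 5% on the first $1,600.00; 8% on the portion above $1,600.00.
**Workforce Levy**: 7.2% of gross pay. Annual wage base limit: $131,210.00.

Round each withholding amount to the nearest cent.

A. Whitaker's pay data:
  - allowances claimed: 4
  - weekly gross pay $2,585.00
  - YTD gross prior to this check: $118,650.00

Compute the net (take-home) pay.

Canton Income Tax: taxable = $2,585.00 − 4×$237.00 = $1,637.00
  $80.00 + 8% × ($1,637.00 − $1,600.00) = $80.00 + 8% × $37.00 = $82.96
Workforce Levy: 7.2% × $2,585.00 = $186.12
Total withheld: $82.96 + $186.12 = $269.08
Net pay: $2,585.00 − $269.08 = $2,315.92

$2,315.92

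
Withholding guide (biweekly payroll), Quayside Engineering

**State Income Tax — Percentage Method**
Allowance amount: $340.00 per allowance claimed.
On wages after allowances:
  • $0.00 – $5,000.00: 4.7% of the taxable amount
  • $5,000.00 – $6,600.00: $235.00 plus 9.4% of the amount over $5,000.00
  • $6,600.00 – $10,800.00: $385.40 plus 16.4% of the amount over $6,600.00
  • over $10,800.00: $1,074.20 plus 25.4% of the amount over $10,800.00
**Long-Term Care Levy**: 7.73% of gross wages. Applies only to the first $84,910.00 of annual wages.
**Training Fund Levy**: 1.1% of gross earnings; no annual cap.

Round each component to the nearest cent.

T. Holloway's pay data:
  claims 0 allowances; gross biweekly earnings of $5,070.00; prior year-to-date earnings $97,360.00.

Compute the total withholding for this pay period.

State Income Tax: taxable = $5,070.00
  $235.00 + 9.4% × ($5,070.00 − $5,000.00) = $235.00 + 9.4% × $70.00 = $241.58
Long-Term Care Levy: YTD $97,360.00 ≥ cap $84,910.00 → $0.00
Training Fund Levy: 1.1% × $5,070.00 = $55.77
Total: $241.58 + $0.00 + $55.77 = $297.35

$297.35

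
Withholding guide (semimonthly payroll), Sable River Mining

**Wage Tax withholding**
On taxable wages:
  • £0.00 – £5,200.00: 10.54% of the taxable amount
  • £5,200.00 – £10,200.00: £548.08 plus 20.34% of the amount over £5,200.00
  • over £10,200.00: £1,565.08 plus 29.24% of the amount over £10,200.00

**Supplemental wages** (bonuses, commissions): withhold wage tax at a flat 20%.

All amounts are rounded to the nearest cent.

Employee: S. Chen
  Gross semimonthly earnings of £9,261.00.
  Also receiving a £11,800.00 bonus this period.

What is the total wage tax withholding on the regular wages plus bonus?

Wage Tax: taxable = £9,261.00
  £548.08 + 20.34% × (£9,261.00 − £5,200.00) = £548.08 + 20.34% × £4,061.00 = £1,374.09
Supplemental (20% flat on bonus): 20% × £11,800.00 = £2,360.00
Total wage tax: £1,374.09 + £2,360.00 = £3,734.09

£3,734.09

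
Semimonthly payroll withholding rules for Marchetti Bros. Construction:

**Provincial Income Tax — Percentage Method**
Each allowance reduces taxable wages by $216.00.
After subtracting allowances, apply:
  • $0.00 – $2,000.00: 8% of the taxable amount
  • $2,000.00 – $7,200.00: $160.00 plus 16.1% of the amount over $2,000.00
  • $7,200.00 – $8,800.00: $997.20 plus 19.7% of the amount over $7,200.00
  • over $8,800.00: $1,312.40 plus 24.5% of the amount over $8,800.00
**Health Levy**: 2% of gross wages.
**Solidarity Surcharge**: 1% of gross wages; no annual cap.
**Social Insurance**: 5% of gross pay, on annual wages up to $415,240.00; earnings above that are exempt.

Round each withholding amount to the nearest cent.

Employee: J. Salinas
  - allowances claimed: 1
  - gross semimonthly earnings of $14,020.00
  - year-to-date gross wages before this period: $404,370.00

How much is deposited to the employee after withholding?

Provincial Income Tax: taxable = $14,020.00 − 1×$216.00 = $13,804.00
  $1,312.40 + 24.5% × ($13,804.00 − $8,800.00) = $1,312.40 + 24.5% × $5,004.00 = $2,538.38
Health Levy: 2% × $14,020.00 = $280.40
Solidarity Surcharge: 1% × $14,020.00 = $140.20
Social Insurance: cap $415,240.00 − YTD $404,370.00 = $10,870.00 subject; 5% × $10,870.00 = $543.50
Total withheld: $2,538.38 + $280.40 + $140.20 + $543.50 = $3,502.48
Net pay: $14,020.00 − $3,502.48 = $10,517.52

$10,517.52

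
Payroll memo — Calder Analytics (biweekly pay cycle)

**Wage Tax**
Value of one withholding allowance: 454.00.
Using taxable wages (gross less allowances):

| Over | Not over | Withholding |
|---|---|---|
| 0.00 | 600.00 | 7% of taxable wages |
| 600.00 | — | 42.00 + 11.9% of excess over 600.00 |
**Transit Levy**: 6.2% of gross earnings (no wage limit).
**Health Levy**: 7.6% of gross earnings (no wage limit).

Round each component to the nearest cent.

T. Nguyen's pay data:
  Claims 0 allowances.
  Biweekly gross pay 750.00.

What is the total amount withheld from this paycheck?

Wage Tax: taxable = 750.00
  42.00 + 11.9% × (750.00 − 600.00) = 42.00 + 11.9% × 150.00 = 59.85
Transit Levy: 6.2% × 750.00 = 46.50
Health Levy: 7.6% × 750.00 = 57.00
Total: 59.85 + 46.50 + 57.00 = 163.35

163.35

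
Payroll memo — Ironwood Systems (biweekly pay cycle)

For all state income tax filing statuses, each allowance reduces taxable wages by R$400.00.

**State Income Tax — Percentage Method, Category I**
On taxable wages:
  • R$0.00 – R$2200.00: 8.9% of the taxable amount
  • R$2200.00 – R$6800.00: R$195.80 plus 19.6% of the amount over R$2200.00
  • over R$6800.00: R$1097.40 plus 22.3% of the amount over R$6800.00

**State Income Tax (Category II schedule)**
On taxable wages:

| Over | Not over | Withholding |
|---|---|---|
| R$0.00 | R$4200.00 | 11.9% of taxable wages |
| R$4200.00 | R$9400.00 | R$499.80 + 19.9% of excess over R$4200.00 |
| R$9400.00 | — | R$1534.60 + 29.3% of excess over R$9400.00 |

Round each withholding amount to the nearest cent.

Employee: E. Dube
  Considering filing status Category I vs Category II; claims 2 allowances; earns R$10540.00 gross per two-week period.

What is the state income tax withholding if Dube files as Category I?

R$1753.02

State Income Tax (Category I): taxable = R$10540.00 − 2×R$400.00 = R$9740.00
  R$1097.40 + 22.3% × (R$9740.00 − R$6800.00) = R$1097.40 + 22.3% × R$2940.00 = R$1753.02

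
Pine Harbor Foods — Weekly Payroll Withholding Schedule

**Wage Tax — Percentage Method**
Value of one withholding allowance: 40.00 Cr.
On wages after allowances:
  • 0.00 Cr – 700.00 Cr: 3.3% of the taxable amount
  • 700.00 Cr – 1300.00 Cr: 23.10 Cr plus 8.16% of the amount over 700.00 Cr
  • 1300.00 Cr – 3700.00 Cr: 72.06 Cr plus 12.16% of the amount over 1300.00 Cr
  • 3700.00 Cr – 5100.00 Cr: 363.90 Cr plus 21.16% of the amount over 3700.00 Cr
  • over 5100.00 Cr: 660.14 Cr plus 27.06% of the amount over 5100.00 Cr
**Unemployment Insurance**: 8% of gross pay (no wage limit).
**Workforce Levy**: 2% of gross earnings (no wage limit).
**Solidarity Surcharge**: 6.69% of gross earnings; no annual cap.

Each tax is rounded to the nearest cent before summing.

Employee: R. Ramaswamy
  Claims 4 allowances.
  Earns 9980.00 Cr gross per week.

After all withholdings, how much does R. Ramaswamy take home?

6376.97 Cr

Wage Tax: taxable = 9980.00 Cr − 4×40.00 Cr = 9820.00 Cr
  660.14 Cr + 27.06% × (9820.00 Cr − 5100.00 Cr) = 660.14 Cr + 27.06% × 4720.00 Cr = 1937.37 Cr
Unemployment Insurance: 8% × 9980.00 Cr = 798.40 Cr
Workforce Levy: 2% × 9980.00 Cr = 199.60 Cr
Solidarity Surcharge: 6.69% × 9980.00 Cr = 667.66 Cr
Total withheld: 1937.37 Cr + 798.40 Cr + 199.60 Cr + 667.66 Cr = 3603.03 Cr
Net pay: 9980.00 Cr − 3603.03 Cr = 6376.97 Cr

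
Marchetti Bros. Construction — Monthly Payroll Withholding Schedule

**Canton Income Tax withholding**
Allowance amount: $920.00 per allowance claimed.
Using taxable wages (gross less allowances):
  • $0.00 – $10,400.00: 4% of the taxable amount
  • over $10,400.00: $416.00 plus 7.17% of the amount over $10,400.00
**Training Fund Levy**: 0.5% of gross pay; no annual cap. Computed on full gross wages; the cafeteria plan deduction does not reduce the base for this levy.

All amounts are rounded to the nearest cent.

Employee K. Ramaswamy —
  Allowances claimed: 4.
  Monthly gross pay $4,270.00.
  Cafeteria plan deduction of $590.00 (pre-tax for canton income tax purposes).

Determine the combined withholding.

$21.35

Canton Income Tax: taxable = $4,270.00 − $590.00 − 4×$920.00 = $0.00
  Taxable ≤ 0 → $0.00
Training Fund Levy: 0.5% × $4,270.00 = $21.35
Total: $0.00 + $21.35 = $21.35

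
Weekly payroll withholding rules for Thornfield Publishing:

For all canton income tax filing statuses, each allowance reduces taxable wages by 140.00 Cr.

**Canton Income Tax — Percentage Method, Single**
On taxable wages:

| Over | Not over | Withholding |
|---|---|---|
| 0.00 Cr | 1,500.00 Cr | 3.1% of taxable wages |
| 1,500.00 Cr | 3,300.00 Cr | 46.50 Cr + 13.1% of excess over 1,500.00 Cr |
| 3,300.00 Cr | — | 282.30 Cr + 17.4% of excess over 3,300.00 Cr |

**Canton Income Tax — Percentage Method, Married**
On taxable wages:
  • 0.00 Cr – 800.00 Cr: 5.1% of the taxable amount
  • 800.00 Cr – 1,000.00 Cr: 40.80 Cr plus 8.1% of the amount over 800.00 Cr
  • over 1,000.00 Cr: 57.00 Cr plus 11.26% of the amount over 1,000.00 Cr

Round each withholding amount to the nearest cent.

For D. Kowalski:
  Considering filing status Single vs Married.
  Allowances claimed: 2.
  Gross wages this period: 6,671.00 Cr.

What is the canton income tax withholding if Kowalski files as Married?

Canton Income Tax (Married): taxable = 6,671.00 Cr − 2×140.00 Cr = 6,391.00 Cr
  57.00 Cr + 11.26% × (6,391.00 Cr − 1,000.00 Cr) = 57.00 Cr + 11.26% × 5,391.00 Cr = 664.03 Cr

664.03 Cr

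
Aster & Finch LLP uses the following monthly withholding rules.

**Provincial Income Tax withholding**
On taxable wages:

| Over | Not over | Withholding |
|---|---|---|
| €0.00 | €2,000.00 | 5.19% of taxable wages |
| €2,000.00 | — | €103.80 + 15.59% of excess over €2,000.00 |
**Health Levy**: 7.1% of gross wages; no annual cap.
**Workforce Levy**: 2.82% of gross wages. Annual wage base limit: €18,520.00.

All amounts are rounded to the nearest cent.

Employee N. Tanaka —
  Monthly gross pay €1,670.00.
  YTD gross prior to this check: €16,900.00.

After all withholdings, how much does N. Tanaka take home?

€1,419.08

Provincial Income Tax: taxable = €1,670.00
  5.19% × €1,670.00 = €86.67
Health Levy: 7.1% × €1,670.00 = €118.57
Workforce Levy: cap €18,520.00 − YTD €16,900.00 = €1,620.00 subject; 2.82% × €1,620.00 = €45.68
Total withheld: €86.67 + €118.57 + €45.68 = €250.92
Net pay: €1,670.00 − €250.92 = €1,419.08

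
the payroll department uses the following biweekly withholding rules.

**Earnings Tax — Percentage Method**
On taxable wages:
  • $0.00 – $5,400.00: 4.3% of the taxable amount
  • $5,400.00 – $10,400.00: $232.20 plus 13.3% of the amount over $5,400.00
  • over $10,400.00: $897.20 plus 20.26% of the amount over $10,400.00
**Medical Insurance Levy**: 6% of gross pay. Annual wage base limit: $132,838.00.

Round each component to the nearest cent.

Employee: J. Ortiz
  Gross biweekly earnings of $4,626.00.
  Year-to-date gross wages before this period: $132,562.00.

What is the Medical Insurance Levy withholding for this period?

Medical Insurance Levy: cap $132,838.00 − YTD $132,562.00 = $276.00 subject; 6% × $276.00 = $16.56

$16.56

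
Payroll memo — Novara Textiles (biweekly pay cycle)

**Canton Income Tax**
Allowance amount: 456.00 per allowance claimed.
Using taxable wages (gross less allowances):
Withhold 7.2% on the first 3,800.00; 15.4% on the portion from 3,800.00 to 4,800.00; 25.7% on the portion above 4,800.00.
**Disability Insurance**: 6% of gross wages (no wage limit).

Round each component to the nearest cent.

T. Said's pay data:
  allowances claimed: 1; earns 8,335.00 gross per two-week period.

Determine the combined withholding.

Canton Income Tax: taxable = 8,335.00 − 1×456.00 = 7,879.00
  427.60 + 25.7% × (7,879.00 − 4,800.00) = 427.60 + 25.7% × 3,079.00 = 1,218.90
Disability Insurance: 6% × 8,335.00 = 500.10
Total: 1,218.90 + 500.10 = 1,719.00

1,719.00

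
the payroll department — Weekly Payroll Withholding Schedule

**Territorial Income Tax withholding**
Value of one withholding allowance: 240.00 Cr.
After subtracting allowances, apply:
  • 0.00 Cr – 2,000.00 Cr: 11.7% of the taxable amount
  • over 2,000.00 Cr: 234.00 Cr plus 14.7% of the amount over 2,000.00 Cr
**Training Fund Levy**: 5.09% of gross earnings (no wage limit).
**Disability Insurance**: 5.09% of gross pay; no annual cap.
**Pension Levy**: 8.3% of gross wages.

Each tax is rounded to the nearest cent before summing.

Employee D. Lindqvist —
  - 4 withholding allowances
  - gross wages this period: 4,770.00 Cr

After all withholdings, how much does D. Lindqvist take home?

Territorial Income Tax: taxable = 4,770.00 Cr − 4×240.00 Cr = 3,810.00 Cr
  234.00 Cr + 14.7% × (3,810.00 Cr − 2,000.00 Cr) = 234.00 Cr + 14.7% × 1,810.00 Cr = 500.07 Cr
Training Fund Levy: 5.09% × 4,770.00 Cr = 242.79 Cr
Disability Insurance: 5.09% × 4,770.00 Cr = 242.79 Cr
Pension Levy: 8.3% × 4,770.00 Cr = 395.91 Cr
Total withheld: 500.07 Cr + 242.79 Cr + 242.79 Cr + 395.91 Cr = 1,381.56 Cr
Net pay: 4,770.00 Cr − 1,381.56 Cr = 3,388.44 Cr

3,388.44 Cr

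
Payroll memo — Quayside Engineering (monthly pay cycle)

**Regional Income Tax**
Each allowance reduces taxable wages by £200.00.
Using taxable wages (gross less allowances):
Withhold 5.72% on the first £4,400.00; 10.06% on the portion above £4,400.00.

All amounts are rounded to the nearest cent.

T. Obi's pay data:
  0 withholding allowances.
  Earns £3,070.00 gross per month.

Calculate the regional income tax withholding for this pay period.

£175.60

Regional Income Tax: taxable = £3,070.00
  5.72% × £3,070.00 = £175.60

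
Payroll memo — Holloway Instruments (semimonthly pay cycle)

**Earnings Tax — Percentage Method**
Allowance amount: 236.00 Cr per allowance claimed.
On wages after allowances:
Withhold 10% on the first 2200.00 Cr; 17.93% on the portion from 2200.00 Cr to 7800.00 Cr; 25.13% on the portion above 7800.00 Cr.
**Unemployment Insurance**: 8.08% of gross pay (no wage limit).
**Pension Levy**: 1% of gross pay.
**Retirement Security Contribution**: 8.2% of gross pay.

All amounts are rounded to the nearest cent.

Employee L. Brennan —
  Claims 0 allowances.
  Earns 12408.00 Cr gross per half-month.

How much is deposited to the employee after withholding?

Earnings Tax: taxable = 12408.00 Cr
  1224.08 Cr + 25.13% × (12408.00 Cr − 7800.00 Cr) = 1224.08 Cr + 25.13% × 4608.00 Cr = 2382.07 Cr
Unemployment Insurance: 8.08% × 12408.00 Cr = 1002.57 Cr
Pension Levy: 1% × 12408.00 Cr = 124.08 Cr
Retirement Security Contribution: 8.2% × 12408.00 Cr = 1017.46 Cr
Total withheld: 2382.07 Cr + 1002.57 Cr + 124.08 Cr + 1017.46 Cr = 4526.18 Cr
Net pay: 12408.00 Cr − 4526.18 Cr = 7881.82 Cr

7881.82 Cr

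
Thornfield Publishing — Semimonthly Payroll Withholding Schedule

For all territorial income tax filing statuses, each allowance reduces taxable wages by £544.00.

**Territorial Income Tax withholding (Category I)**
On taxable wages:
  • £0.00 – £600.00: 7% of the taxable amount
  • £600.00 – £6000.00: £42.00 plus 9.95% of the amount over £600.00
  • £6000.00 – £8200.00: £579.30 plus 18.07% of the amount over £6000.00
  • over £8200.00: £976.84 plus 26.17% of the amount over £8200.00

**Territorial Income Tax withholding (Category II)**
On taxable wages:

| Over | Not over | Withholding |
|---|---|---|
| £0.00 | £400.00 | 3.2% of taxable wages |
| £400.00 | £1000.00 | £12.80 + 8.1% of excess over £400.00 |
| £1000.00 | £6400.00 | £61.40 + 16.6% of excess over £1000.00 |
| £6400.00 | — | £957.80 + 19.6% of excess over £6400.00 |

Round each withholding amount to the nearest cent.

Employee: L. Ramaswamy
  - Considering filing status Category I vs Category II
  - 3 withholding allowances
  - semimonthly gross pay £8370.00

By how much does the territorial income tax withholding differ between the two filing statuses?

Territorial Income Tax (Category I): taxable = £8370.00 − 3×£544.00 = £6738.00
  £579.30 + 18.07% × (£6738.00 − £6000.00) = £579.30 + 18.07% × £738.00 = £712.66
Territorial Income Tax (Category II): taxable = £8370.00 − 3×£544.00 = £6738.00
  £957.80 + 19.6% × (£6738.00 − £6400.00) = £957.80 + 19.6% × £338.00 = £1024.05
Difference: |£712.66 − £1024.05| = £311.39 (higher under Category II)

£311.39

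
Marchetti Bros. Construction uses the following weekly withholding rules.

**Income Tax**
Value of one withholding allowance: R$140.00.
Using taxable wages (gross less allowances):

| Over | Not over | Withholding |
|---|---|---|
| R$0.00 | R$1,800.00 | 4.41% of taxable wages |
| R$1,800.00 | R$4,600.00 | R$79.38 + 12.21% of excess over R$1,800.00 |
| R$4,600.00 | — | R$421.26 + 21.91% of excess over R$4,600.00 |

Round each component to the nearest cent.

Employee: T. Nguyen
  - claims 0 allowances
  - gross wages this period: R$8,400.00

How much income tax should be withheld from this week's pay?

Income Tax: taxable = R$8,400.00
  R$421.26 + 21.91% × (R$8,400.00 − R$4,600.00) = R$421.26 + 21.91% × R$3,800.00 = R$1,253.84

R$1,253.84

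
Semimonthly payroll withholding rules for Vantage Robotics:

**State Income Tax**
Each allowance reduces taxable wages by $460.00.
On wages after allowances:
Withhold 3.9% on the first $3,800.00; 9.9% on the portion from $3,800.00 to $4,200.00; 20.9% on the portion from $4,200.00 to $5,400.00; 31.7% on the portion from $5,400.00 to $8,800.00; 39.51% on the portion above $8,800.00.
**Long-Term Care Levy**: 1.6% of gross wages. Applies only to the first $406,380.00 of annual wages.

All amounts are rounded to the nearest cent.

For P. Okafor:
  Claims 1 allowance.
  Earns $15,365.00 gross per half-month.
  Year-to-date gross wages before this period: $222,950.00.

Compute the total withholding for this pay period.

$4,174.33

State Income Tax: taxable = $15,365.00 − 1×$460.00 = $14,905.00
  $1,516.40 + 39.51% × ($14,905.00 − $8,800.00) = $1,516.40 + 39.51% × $6,105.00 = $3,928.49
Long-Term Care Levy: 1.6% × $15,365.00 = $245.84
Total: $3,928.49 + $245.84 = $4,174.33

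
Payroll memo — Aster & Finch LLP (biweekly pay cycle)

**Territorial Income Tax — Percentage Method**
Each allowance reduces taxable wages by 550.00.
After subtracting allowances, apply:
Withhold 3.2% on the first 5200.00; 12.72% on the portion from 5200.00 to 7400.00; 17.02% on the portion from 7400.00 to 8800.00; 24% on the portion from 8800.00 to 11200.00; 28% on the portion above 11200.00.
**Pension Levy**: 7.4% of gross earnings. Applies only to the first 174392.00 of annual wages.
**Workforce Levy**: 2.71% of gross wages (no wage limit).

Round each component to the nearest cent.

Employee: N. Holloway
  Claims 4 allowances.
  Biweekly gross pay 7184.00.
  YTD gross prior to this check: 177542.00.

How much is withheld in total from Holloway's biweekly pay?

354.18

Territorial Income Tax: taxable = 7184.00 − 4×550.00 = 4984.00
  3.2% × 4984.00 = 159.49
Pension Levy: YTD 177542.00 ≥ cap 174392.00 → 0.00
Workforce Levy: 2.71% × 7184.00 = 194.69
Total: 159.49 + 0.00 + 194.69 = 354.18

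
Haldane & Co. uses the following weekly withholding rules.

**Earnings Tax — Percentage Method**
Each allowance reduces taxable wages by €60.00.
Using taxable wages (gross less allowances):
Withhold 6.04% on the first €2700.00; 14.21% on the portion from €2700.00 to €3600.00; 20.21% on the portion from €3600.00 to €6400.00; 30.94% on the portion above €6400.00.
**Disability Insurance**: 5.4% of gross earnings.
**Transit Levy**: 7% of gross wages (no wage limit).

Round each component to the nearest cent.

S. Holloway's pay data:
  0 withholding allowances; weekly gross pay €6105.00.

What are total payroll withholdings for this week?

Earnings Tax: taxable = €6105.00
  €290.97 + 20.21% × (€6105.00 − €3600.00) = €290.97 + 20.21% × €2505.00 = €797.23
Disability Insurance: 5.4% × €6105.00 = €329.67
Transit Levy: 7% × €6105.00 = €427.35
Total: €797.23 + €329.67 + €427.35 = €1554.25

€1554.25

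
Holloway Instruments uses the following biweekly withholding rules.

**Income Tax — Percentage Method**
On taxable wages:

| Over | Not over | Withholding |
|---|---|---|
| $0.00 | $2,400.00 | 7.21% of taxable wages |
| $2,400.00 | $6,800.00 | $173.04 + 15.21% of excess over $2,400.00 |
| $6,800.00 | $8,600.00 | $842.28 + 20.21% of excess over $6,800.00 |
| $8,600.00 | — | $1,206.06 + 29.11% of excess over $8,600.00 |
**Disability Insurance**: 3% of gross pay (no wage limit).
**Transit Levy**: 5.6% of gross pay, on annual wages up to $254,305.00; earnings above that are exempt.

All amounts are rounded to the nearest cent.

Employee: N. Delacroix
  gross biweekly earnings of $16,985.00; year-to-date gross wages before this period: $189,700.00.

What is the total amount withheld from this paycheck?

$5,107.64

Income Tax: taxable = $16,985.00
  $1,206.06 + 29.11% × ($16,985.00 − $8,600.00) = $1,206.06 + 29.11% × $8,385.00 = $3,646.93
Disability Insurance: 3% × $16,985.00 = $509.55
Transit Levy: 5.6% × $16,985.00 = $951.16
Total: $3,646.93 + $509.55 + $951.16 = $5,107.64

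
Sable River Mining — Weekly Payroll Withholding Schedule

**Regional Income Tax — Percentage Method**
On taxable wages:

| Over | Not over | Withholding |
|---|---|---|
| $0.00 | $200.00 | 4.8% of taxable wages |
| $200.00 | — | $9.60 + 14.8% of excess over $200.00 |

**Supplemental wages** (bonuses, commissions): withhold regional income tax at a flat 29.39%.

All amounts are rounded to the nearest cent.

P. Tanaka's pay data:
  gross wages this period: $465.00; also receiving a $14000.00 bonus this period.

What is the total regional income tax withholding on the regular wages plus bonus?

Regional Income Tax: taxable = $465.00
  $9.60 + 14.8% × ($465.00 − $200.00) = $9.60 + 14.8% × $265.00 = $48.82
Supplemental (29.39% flat on bonus): 29.39% × $14000.00 = $4114.60
Total regional income tax: $48.82 + $4114.60 = $4163.42

$4163.42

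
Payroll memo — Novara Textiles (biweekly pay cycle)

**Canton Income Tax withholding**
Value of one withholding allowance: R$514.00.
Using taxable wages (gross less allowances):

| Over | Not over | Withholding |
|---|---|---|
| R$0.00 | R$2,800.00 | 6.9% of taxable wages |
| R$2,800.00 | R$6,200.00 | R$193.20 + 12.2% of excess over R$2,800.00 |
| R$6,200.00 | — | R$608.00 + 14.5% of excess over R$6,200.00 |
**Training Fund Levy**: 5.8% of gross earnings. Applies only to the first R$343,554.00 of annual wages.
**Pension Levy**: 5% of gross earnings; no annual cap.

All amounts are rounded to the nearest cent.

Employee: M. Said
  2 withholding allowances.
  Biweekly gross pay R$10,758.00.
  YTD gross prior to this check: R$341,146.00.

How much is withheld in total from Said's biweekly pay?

R$1,797.41

Canton Income Tax: taxable = R$10,758.00 − 2×R$514.00 = R$9,730.00
  R$608.00 + 14.5% × (R$9,730.00 − R$6,200.00) = R$608.00 + 14.5% × R$3,530.00 = R$1,119.85
Training Fund Levy: cap R$343,554.00 − YTD R$341,146.00 = R$2,408.00 subject; 5.8% × R$2,408.00 = R$139.66
Pension Levy: 5% × R$10,758.00 = R$537.90
Total: R$1,119.85 + R$139.66 + R$537.90 = R$1,797.41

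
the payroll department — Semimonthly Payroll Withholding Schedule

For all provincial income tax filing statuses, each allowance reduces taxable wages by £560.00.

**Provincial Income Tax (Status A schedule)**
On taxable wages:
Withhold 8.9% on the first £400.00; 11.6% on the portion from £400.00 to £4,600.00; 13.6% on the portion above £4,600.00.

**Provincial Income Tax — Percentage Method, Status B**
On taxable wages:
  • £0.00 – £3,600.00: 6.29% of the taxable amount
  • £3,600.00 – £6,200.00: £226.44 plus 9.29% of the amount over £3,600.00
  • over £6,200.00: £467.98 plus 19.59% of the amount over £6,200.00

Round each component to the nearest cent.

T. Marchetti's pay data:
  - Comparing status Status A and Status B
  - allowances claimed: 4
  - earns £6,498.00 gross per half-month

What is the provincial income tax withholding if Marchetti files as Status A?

Provincial Income Tax (Status A): taxable = £6,498.00 − 4×£560.00 = £4,258.00
  £35.60 + 11.6% × (£4,258.00 − £400.00) = £35.60 + 11.6% × £3,858.00 = £483.13

£483.13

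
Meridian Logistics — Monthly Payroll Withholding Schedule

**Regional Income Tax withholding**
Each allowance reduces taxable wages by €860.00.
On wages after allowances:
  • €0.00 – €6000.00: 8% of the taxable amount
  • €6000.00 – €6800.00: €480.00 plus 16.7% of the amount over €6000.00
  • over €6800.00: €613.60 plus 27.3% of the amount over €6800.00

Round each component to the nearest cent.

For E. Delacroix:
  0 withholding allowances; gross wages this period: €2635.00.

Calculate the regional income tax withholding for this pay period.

€210.80

Regional Income Tax: taxable = €2635.00
  8% × €2635.00 = €210.80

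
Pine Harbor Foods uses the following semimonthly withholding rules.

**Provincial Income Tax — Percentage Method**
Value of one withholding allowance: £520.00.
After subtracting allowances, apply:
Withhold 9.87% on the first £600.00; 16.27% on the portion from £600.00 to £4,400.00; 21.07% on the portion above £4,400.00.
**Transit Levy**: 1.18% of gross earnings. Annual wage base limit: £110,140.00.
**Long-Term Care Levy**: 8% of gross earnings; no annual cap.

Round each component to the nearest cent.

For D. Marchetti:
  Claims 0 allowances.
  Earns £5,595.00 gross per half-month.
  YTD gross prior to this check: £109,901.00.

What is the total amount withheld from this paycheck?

Provincial Income Tax: taxable = £5,595.00
  £677.48 + 21.07% × (£5,595.00 − £4,400.00) = £677.48 + 21.07% × £1,195.00 = £929.27
Transit Levy: cap £110,140.00 − YTD £109,901.00 = £239.00 subject; 1.18% × £239.00 = £2.82
Long-Term Care Levy: 8% × £5,595.00 = £447.60
Total: £929.27 + £2.82 + £447.60 = £1,379.69

£1,379.69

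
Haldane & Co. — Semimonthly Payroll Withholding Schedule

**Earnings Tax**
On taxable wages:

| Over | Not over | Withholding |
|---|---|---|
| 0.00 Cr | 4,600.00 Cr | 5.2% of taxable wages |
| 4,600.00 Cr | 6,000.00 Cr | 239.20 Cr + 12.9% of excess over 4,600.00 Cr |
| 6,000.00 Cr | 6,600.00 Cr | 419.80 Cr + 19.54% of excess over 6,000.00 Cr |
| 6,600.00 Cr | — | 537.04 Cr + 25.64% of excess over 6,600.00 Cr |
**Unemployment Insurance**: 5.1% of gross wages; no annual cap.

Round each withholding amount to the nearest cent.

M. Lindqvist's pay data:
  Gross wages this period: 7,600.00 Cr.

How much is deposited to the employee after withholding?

Earnings Tax: taxable = 7,600.00 Cr
  537.04 Cr + 25.64% × (7,600.00 Cr − 6,600.00 Cr) = 537.04 Cr + 25.64% × 1,000.00 Cr = 793.44 Cr
Unemployment Insurance: 5.1% × 7,600.00 Cr = 387.60 Cr
Total withheld: 793.44 Cr + 387.60 Cr = 1,181.04 Cr
Net pay: 7,600.00 Cr − 1,181.04 Cr = 6,418.96 Cr

6,418.96 Cr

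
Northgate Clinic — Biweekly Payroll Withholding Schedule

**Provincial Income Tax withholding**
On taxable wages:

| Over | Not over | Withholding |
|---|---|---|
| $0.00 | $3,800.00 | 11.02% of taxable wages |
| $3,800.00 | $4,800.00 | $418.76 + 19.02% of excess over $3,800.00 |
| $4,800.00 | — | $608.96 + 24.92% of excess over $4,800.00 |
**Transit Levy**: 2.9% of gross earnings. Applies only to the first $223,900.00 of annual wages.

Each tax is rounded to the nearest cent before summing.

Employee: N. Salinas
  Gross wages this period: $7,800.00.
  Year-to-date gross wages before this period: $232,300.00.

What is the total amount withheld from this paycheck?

$1,356.56

Provincial Income Tax: taxable = $7,800.00
  $608.96 + 24.92% × ($7,800.00 − $4,800.00) = $608.96 + 24.92% × $3,000.00 = $1,356.56
Transit Levy: YTD $232,300.00 ≥ cap $223,900.00 → $0.00
Total: $1,356.56 + $0.00 = $1,356.56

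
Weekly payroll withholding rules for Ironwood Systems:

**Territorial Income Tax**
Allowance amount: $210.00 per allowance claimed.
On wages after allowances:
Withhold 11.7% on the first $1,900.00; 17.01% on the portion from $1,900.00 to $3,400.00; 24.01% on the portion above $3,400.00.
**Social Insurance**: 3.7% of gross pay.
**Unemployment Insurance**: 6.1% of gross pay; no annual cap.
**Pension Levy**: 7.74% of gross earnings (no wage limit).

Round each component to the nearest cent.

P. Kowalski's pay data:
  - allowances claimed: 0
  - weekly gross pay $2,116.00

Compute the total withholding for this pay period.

Territorial Income Tax: taxable = $2,116.00
  $222.30 + 17.01% × ($2,116.00 − $1,900.00) = $222.30 + 17.01% × $216.00 = $259.04
Social Insurance: 3.7% × $2,116.00 = $78.29
Unemployment Insurance: 6.1% × $2,116.00 = $129.08
Pension Levy: 7.74% × $2,116.00 = $163.78
Total: $259.04 + $78.29 + $129.08 + $163.78 = $630.19

$630.19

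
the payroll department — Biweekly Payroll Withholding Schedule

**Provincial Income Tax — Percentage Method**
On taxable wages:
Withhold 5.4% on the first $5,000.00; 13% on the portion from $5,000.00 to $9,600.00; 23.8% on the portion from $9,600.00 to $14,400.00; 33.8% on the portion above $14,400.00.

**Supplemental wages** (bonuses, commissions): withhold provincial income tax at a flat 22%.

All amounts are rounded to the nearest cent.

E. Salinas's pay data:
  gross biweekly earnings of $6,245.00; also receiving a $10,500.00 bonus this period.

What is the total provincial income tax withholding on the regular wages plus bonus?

Provincial Income Tax: taxable = $6,245.00
  $270.00 + 13% × ($6,245.00 − $5,000.00) = $270.00 + 13% × $1,245.00 = $431.85
Supplemental (22% flat on bonus): 22% × $10,500.00 = $2,310.00
Total provincial income tax: $431.85 + $2,310.00 = $2,741.85

$2,741.85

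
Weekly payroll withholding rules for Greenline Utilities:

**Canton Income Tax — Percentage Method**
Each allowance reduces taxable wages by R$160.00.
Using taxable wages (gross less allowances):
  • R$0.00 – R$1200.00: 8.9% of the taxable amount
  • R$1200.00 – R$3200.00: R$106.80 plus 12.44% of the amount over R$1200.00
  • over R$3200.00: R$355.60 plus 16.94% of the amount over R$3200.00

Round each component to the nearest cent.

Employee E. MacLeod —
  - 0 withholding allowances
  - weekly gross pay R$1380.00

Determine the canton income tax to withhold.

R$129.19

Canton Income Tax: taxable = R$1380.00
  R$106.80 + 12.44% × (R$1380.00 − R$1200.00) = R$106.80 + 12.44% × R$180.00 = R$129.19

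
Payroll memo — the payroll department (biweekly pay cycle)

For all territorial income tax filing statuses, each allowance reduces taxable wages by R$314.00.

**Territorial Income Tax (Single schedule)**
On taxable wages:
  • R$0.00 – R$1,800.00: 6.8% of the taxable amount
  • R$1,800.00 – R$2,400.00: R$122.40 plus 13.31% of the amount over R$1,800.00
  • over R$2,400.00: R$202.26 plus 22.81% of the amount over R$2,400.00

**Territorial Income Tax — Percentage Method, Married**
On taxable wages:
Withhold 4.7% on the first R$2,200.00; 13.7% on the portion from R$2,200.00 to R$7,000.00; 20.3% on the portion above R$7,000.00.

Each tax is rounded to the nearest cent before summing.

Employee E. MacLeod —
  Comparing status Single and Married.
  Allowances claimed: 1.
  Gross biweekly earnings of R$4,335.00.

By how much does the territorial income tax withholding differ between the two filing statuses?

Territorial Income Tax (Single): taxable = R$4,335.00 − 1×R$314.00 = R$4,021.00
  R$202.26 + 22.81% × (R$4,021.00 − R$2,400.00) = R$202.26 + 22.81% × R$1,621.00 = R$572.01
Territorial Income Tax (Married): taxable = R$4,335.00 − 1×R$314.00 = R$4,021.00
  R$103.40 + 13.7% × (R$4,021.00 − R$2,200.00) = R$103.40 + 13.7% × R$1,821.00 = R$352.88
Difference: |R$572.01 − R$352.88| = R$219.13 (higher under Single)

R$219.13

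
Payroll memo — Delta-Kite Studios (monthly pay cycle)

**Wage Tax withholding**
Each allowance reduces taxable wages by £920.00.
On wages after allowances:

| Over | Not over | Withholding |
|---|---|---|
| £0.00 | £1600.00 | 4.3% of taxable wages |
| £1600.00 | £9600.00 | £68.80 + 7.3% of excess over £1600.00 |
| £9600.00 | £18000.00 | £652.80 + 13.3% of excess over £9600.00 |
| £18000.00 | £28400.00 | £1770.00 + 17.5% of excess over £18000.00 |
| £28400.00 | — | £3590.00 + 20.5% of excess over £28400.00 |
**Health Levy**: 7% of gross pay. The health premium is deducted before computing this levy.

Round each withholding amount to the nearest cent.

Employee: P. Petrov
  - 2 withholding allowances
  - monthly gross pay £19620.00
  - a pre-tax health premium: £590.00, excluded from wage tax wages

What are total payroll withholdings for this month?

£2994.37

Wage Tax: taxable = £19620.00 − £590.00 − 2×£920.00 = £17190.00
  £652.80 + 13.3% × (£17190.00 − £9600.00) = £652.80 + 13.3% × £7590.00 = £1662.27
Health Levy: 7% × £19030.00 = £1332.10
Total: £1662.27 + £1332.10 = £2994.37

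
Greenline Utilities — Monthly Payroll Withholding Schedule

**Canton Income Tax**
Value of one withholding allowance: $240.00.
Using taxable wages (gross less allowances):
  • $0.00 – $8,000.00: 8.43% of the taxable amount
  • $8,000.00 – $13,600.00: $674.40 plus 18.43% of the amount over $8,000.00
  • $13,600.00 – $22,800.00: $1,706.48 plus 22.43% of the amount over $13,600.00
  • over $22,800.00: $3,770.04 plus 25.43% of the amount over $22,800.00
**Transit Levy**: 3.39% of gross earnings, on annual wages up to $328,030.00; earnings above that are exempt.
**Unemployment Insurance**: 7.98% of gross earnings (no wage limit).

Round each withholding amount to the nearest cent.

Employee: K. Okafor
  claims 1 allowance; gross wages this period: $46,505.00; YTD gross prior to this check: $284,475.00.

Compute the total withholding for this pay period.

Canton Income Tax: taxable = $46,505.00 − 1×$240.00 = $46,265.00
  $3,770.04 + 25.43% × ($46,265.00 − $22,800.00) = $3,770.04 + 25.43% × $23,465.00 = $9,737.19
Transit Levy: cap $328,030.00 − YTD $284,475.00 = $43,555.00 subject; 3.39% × $43,555.00 = $1,476.51
Unemployment Insurance: 7.98% × $46,505.00 = $3,711.10
Total: $9,737.19 + $1,476.51 + $3,711.10 = $14,924.80

$14,924.80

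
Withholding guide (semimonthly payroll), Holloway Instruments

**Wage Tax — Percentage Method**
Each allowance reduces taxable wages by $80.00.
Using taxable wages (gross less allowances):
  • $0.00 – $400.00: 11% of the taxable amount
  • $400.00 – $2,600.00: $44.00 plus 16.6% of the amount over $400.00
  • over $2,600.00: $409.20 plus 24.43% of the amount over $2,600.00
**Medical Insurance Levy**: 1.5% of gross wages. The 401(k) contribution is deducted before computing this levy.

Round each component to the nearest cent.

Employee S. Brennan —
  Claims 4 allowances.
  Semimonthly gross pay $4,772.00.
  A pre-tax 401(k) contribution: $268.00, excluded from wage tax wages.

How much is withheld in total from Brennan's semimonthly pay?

Wage Tax: taxable = $4,772.00 − $268.00 − 4×$80.00 = $4,184.00
  $409.20 + 24.43% × ($4,184.00 − $2,600.00) = $409.20 + 24.43% × $1,584.00 = $796.17
Medical Insurance Levy: 1.5% × $4,504.00 = $67.56
Total: $796.17 + $67.56 = $863.73

$863.73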